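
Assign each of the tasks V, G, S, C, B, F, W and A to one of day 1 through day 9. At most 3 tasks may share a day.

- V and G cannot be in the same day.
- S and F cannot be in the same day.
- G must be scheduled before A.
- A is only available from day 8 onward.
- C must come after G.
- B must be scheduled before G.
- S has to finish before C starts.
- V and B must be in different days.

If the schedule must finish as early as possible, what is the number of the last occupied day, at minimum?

8

The precedence chain requires at least 3 distinct days.
With at most 3 per day and 8 tasks, at least 3 days are needed.
A can't be placed before day 8, so the schedule must run through at least day 8.
8 works (last occupied day: day 8): for example S -> day 1; C -> day 3; B -> day 1; G -> day 2; W -> day 1; F -> day 2; V -> day 3; A -> day 8.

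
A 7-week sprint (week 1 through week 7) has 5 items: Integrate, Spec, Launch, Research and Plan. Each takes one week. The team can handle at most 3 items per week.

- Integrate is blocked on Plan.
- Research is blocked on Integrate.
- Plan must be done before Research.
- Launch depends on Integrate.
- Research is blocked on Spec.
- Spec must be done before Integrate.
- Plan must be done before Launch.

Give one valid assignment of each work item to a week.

Research=week 3, Launch=week 3, Integrate=week 2, Plan=week 1, Spec=week 1

Checking: Plan(week 1) before Research(week 3); Spec(week 1) before Research(week 3); Plan(week 1) before Integrate(week 2); Plan(week 1) before Launch(week 3); Integrate(week 2) before Research(week 3); Integrate(week 2) before Launch(week 3); Spec(week 1) before Integrate(week 2); max 2 per week (cap 3).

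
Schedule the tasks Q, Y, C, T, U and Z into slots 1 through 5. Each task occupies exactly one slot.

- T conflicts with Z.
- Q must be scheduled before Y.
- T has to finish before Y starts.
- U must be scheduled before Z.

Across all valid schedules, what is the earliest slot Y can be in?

2

Precedence pushes Y to at least 2.
Y at 2 is achievable: Y -> 2, U -> 1, Z -> 2, C -> 1, Q -> 1, T -> 1.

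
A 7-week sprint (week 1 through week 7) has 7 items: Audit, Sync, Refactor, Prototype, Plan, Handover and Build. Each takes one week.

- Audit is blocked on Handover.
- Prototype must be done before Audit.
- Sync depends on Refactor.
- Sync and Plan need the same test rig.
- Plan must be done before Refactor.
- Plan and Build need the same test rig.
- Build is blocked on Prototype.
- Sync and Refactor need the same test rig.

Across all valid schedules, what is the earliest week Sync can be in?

week 3

Precedence pushes Sync to at least week 3.
Sync at week 3 is achievable: Sync -> week 3; Plan -> week 1; Audit -> week 2; Refactor -> week 2; Prototype -> week 1; Handover -> week 1; Build -> week 2.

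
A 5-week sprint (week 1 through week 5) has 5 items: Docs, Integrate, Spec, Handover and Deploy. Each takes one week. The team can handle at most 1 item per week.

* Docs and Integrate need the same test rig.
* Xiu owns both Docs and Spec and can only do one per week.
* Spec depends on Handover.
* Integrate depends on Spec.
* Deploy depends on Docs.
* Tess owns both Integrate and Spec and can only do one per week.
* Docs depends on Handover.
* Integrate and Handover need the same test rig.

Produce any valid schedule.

Docs=week 2; Deploy=week 5; Spec=week 3; Handover=week 1; Integrate=week 4

Checking: Docs(week 2) before Deploy(week 5); Handover(week 1) before Spec(week 3); Handover(week 1) before Docs(week 2); Spec(week 3) before Integrate(week 4); Docs(week 2) != Spec(week 3); Integrate(week 4) != Handover(week 1); Integrate(week 4) != Spec(week 3); Docs(week 2) != Integrate(week 4); max 1 per week (cap 1).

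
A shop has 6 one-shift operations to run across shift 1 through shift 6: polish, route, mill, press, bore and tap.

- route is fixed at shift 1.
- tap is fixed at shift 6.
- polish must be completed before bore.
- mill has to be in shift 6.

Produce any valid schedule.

mill=shift 6, bore=shift 2, tap=shift 6, polish=shift 1, press=shift 1, route=shift 1

Checking: polish(shift 1) before bore(shift 2); route=shift 1 in [shift 1,shift 1]; mill=shift 6 in [shift 6,shift 6]; tap=shift 6 in [shift 6,shift 6].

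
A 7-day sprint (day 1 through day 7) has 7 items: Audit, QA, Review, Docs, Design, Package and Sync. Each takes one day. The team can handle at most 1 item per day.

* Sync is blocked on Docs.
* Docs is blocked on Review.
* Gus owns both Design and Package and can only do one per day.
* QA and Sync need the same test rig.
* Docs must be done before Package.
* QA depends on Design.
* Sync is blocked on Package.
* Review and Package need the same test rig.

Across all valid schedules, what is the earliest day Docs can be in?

Precedence pushes Docs to at least day 2; downstream work caps Docs at day 5.
Docs at day 2 is achievable: Review in day 1; Sync in day 4; Package in day 3; QA in day 6; Docs in day 2; Audit in day 7; Design in day 5.

day 2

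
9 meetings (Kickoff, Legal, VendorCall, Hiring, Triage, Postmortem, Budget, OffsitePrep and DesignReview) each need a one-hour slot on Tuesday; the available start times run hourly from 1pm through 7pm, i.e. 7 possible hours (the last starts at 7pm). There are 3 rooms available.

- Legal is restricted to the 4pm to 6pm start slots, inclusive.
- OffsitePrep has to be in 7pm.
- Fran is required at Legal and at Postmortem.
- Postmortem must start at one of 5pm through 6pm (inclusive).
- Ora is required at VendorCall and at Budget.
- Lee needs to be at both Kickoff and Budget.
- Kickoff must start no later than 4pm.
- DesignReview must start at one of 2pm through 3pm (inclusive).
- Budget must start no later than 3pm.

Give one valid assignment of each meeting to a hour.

Budget=1pm; DesignReview=2pm; Legal=4pm; Triage=1pm; Kickoff=2pm; Postmortem=5pm; VendorCall=2pm; Hiring=1pm; OffsitePrep=7pm

Checking: Kickoff(2pm) != Budget(1pm); Legal(4pm) != Postmortem(5pm); VendorCall(2pm) != Budget(1pm); OffsitePrep=7pm in [7pm,7pm]; DesignReview=2pm in [2pm,3pm]; Kickoff=2pm in [1pm,4pm]; Legal=4pm in [4pm,6pm]; Postmortem=5pm in [5pm,6pm]; Budget=1pm in [1pm,3pm]; max 3 per hour (cap 3).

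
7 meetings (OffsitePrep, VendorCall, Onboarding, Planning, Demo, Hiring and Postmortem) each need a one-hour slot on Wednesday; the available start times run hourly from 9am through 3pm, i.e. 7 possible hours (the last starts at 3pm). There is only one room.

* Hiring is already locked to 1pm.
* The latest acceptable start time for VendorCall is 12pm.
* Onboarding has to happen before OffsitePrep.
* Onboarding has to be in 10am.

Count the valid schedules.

Splitting on OffsitePrep: it can be 11am (12), 12pm (12), 2pm (18), 3pm (18). Listing each branch's schedules as (VendorCall, Onboarding, Planning, Demo, Hiring, Postmortem):
OffsitePrep=11am: (9am,10am,12pm,2pm,1pm,3pm) (9am,10am,12pm,3pm,1pm,2pm) (9am,10am,2pm,12pm,1pm,3pm) (9am,10am,2pm,3pm,1pm,12pm) (9am,10am,3pm,12pm,1pm,2pm) (9am,10am,3pm,2pm,1pm,12pm) (12pm,10am,9am,2pm,1pm,3pm) (12pm,10am,9am,3pm,1pm,2pm) (12pm,10am,2pm,9am,1pm,3pm) (12pm,10am,2pm,3pm,1pm,9am) (12pm,10am,3pm,9am,1pm,2pm) (12pm,10am,3pm,2pm,1pm,9am) — 12.
OffsitePrep=12pm: (9am,10am,11am,2pm,1pm,3pm) (9am,10am,11am,3pm,1pm,2pm) (9am,10am,2pm,11am,1pm,3pm) (9am,10am,2pm,3pm,1pm,11am) (9am,10am,3pm,11am,1pm,2pm) (9am,10am,3pm,2pm,1pm,11am) (11am,10am,9am,2pm,1pm,3pm) (11am,10am,9am,3pm,1pm,2pm) (11am,10am,2pm,9am,1pm,3pm) (11am,10am,2pm,3pm,1pm,9am) (11am,10am,3pm,9am,1pm,2pm) (11am,10am,3pm,2pm,1pm,9am) — 12.
OffsitePrep=2pm: (9am,10am,11am,12pm,1pm,3pm) (9am,10am,11am,3pm,1pm,12pm) (9am,10am,12pm,11am,1pm,3pm) (9am,10am,12pm,3pm,1pm,11am) (9am,10am,3pm,11am,1pm,12pm) (9am,10am,3pm,12pm,1pm,11am) (11am,10am,9am,12pm,1pm,3pm) (11am,10am,9am,3pm,1pm,12pm) (11am,10am,12pm,9am,1pm,3pm) (11am,10am,12pm,3pm,1pm,9am) (11am,10am,3pm,9am,1pm,12pm) (11am,10am,3pm,12pm,1pm,9am) (12pm,10am,9am,11am,1pm,3pm) (12pm,10am,9am,3pm,1pm,11am) (12pm,10am,11am,9am,1pm,3pm) (12pm,10am,11am,3pm,1pm,9am) (12pm,10am,3pm,9am,1pm,11am) (12pm,10am,3pm,11am,1pm,9am) — 18.
OffsitePrep=3pm: (9am,10am,11am,12pm,1pm,2pm) (9am,10am,11am,2pm,1pm,12pm) (9am,10am,12pm,11am,1pm,2pm) (9am,10am,12pm,2pm,1pm,11am) (9am,10am,2pm,11am,1pm,12pm) (9am,10am,2pm,12pm,1pm,11am) (11am,10am,9am,12pm,1pm,2pm) (11am,10am,9am,2pm,1pm,12pm) (11am,10am,12pm,9am,1pm,2pm) (11am,10am,12pm,2pm,1pm,9am) (11am,10am,2pm,9am,1pm,12pm) (11am,10am,2pm,12pm,1pm,9am) (12pm,10am,9am,11am,1pm,2pm) (12pm,10am,9am,2pm,1pm,11am) (12pm,10am,11am,9am,1pm,2pm) (12pm,10am,11am,2pm,1pm,9am) (12pm,10am,2pm,9am,1pm,11am) (12pm,10am,2pm,11am,1pm,9am) — 18.
Summing: 12 + 12 + 18 + 18 = 60.

60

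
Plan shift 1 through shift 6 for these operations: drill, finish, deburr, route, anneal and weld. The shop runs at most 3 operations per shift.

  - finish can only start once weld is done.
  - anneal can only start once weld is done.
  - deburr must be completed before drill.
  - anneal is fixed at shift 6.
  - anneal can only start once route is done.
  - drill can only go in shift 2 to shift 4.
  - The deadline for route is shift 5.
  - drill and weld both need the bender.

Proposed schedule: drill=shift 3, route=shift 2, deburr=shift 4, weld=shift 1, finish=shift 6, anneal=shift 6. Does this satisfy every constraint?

anneal can only start once weld is done — holds.
anneal is fixed at shift 6 — holds.
deburr must be completed before drill — violated.
drill and weld both need the bender — holds.
anneal can only start once route is done — holds.
The shop runs at most 3 operations per shift — holds.
drill can only go in shift 2 to shift 4 — holds.
The deadline for route is shift 5 — holds.
finish can only start once weld is done — holds.

No — it violates: deburr must be completed before drill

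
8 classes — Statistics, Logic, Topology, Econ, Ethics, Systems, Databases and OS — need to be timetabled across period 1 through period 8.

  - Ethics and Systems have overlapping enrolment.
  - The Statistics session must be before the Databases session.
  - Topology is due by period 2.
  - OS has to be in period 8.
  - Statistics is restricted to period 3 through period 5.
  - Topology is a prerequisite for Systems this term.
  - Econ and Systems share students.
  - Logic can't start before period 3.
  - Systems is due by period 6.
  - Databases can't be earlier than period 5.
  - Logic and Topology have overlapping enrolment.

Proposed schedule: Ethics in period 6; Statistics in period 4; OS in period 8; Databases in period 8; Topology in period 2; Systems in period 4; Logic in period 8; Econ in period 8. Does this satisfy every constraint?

Yes

Econ and Systems share students — holds.
Logic can't start before period 3 — holds.
Logic and Topology have overlapping enrolment — holds.
Topology is due by period 2 — holds.
Statistics is restricted to period 3 through period 5 — holds.
Systems is due by period 6 — holds.
OS has to be in period 8 — holds.
Databases can't be earlier than period 5 — holds.
Topology is a prerequisite for Systems this term — holds.
Ethics and Systems have overlapping enrolment — holds.
The Statistics session must be before the Databases session — holds.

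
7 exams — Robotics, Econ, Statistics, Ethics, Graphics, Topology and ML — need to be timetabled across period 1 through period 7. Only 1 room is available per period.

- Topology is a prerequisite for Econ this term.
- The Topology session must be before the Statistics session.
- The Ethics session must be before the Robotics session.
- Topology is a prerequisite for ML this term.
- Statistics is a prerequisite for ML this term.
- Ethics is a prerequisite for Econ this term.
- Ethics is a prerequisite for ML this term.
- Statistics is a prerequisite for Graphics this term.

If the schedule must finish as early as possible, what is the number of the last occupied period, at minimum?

The precedence chain requires at least 3 distinct periods.
With at most 1 per period and 7 exams, at least 7 periods are needed.
7 works (last occupied period: period 7): for example ML in period 4, Ethics in period 3, Econ in period 5, Robotics in period 6, Graphics in period 7, Statistics in period 2, Topology in period 1.

7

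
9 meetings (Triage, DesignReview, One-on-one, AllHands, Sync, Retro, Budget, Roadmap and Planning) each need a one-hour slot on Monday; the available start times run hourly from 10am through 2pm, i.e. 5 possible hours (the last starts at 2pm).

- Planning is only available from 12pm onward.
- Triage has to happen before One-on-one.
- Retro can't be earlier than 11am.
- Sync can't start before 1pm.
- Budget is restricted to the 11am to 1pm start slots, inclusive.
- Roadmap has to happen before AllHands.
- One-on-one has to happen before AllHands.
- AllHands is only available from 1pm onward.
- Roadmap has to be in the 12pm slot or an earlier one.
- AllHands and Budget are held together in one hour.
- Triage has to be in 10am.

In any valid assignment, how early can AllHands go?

AllHands is available from 1pm; AllHands must be in the same hour as Budget, which can't be after 1pm, so AllHands is at most 1pm.
AllHands at 1pm is achievable: AllHands=1pm, Triage=10am, DesignReview=10am, Roadmap=10am, Planning=12pm, Sync=1pm, One-on-one=11am, Retro=11am, Budget=1pm.

1pm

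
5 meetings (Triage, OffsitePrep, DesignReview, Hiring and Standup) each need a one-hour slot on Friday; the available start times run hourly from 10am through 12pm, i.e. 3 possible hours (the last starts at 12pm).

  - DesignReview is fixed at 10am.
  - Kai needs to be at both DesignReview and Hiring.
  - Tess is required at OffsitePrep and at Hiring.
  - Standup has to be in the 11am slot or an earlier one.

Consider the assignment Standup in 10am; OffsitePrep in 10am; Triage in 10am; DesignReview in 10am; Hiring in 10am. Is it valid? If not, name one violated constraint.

Invalid. Tess is required at OffsitePrep and at Hiring.

DesignReview is fixed at 10am — holds.
Standup has to be in the 11am slot or an earlier one — holds.
Tess is required at OffsitePrep and at Hiring — violated.
Kai needs to be at both DesignReview and Hiring — violated.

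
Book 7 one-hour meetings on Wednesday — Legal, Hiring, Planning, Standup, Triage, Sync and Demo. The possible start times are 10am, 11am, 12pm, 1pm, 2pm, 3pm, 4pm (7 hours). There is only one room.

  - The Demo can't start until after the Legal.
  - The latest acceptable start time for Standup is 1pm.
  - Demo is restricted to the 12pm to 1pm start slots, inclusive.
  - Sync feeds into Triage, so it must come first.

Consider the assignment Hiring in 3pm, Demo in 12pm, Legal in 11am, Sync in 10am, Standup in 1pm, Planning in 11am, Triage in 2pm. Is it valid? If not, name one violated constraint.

No — it violates: There is only one room

Sync feeds into Triage, so it must come first — holds.
The Demo can't start until after the Legal — holds.
Demo is restricted to the 12pm to 1pm start slots, inclusive — holds.
There is only one room — violated.
The latest acceptable start time for Standup is 1pm — holds.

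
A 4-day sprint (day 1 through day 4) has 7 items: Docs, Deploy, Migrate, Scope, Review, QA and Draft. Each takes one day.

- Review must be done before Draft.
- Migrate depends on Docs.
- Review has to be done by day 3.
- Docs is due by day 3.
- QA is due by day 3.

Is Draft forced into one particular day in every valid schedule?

Draft can be day 2 (e.g. Review in day 1, Deploy in day 1, Scope in day 1, QA in day 1, Docs in day 1, Migrate in day 2, Draft in day 2) or day 3 (e.g. Docs in day 1; Deploy in day 1; Migrate in day 2; Review in day 1; QA in day 1; Scope in day 1; Draft in day 3).

No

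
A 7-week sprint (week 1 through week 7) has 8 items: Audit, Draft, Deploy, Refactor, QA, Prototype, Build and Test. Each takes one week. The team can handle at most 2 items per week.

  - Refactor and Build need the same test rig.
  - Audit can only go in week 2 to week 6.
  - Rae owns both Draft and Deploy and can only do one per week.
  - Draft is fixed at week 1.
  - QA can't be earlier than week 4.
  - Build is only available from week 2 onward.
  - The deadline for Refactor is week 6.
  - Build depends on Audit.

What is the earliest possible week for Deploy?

week 2

Deploy at week 2 is achievable: Draft in week 1; Test in week 4; Prototype in week 3; QA in week 4; Audit in week 2; Refactor in week 1; Deploy in week 2; Build in week 3.
Nothing earlier works — the conflict and capacity constraints rule out every week before week 2.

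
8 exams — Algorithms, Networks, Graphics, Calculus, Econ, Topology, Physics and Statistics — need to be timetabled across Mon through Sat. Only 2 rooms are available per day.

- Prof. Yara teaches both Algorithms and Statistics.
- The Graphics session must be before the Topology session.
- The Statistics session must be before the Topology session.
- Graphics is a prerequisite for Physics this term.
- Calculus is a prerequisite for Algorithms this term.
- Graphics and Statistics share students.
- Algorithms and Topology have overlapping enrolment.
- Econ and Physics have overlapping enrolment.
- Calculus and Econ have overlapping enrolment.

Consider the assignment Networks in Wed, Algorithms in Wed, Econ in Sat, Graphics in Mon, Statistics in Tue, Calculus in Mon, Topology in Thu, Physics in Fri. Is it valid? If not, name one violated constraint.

Algorithms and Topology have overlapping enrolment — holds.
Prof. Yara teaches both Algorithms and Statistics — holds.
Econ and Physics have overlapping enrolment — holds.
The Statistics session must be before the Topology session — holds.
Graphics and Statistics share students — holds.
Calculus is a prerequisite for Algorithms this term — holds.
Calculus and Econ have overlapping enrolment — holds.
The Graphics session must be before the Topology session — holds.
Only 2 rooms are available per day — holds.
Graphics is a prerequisite for Physics this term — holds.

Valid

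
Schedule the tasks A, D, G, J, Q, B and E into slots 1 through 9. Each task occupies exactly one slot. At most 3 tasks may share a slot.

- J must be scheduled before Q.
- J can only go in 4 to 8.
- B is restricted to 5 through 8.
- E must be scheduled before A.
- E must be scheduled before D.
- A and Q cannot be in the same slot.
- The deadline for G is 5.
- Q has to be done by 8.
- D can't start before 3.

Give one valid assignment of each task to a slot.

Q in 5, G in 1, D in 3, B in 5, E in 1, J in 4, A in 2

Checking: E(1) before A(2); E(1) before D(3); J(4) before Q(5); A(2) != Q(5); B=5 in [5,8]; G=1 in [1,5]; Q=5 in [1,8]; J=4 in [4,8]; D=3 in [3,9]; max 2 per slot (cap 3).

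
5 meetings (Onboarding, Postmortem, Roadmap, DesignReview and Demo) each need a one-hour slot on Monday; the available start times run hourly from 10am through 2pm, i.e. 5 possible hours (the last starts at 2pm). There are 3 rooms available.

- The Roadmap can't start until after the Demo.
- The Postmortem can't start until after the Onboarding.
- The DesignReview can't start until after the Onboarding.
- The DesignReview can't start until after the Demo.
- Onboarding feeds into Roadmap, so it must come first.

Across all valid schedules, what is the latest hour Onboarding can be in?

1pm

Downstream work caps Onboarding at 1pm.
Onboarding at 1pm is achievable: Postmortem in 2pm; Demo in 10am; DesignReview in 2pm; Roadmap in 2pm; Onboarding in 1pm.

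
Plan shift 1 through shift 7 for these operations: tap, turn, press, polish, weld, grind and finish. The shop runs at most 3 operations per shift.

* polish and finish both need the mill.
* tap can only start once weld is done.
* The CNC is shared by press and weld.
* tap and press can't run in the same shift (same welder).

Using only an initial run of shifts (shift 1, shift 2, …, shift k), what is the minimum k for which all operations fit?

The precedence chain requires at least 2 distinct shifts.
With at most 3 per shift and 7 operations, at least 3 shifts are needed.
3 works (last occupied shift: shift 3): for example grind=shift 2; turn=shift 1; weld=shift 1; finish=shift 2; polish=shift 1; tap=shift 2; press=shift 3.

3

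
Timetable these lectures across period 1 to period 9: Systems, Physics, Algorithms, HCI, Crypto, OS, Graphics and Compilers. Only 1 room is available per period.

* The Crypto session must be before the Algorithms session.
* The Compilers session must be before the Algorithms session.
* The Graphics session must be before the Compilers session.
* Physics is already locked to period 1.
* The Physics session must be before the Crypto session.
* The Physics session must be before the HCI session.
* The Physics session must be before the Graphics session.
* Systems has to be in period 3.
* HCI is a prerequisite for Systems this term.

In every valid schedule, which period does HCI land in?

period 2

Physics is fixed at period 1 and must come before HCI, so HCI is at least period 2.
Systems is fixed at period 3 and must come after HCI, so HCI is at most period 2.
So HCI must be period 2.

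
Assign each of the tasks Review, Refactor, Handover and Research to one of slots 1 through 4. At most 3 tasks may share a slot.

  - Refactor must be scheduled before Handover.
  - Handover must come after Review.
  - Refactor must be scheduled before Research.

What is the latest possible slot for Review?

Downstream work caps Review at 3.
Review at 3 is achievable: Research -> 2; Review -> 3; Handover -> 4; Refactor -> 1.

3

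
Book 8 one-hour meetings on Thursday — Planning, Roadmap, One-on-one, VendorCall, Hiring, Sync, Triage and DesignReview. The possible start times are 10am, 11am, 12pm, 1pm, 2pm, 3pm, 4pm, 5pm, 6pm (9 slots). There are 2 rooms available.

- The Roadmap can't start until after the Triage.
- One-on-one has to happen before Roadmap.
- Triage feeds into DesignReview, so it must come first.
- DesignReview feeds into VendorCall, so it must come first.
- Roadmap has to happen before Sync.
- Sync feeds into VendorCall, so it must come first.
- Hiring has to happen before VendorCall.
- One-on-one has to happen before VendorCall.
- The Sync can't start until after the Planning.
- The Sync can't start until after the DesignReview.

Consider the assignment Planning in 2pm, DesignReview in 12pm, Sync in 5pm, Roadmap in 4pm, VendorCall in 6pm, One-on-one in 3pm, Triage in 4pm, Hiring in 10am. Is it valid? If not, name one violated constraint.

There are 2 rooms available — holds.
One-on-one has to happen before VendorCall — holds.
Hiring has to happen before VendorCall — holds.
One-on-one has to happen before Roadmap — holds.
DesignReview feeds into VendorCall, so it must come first — holds.
Triage feeds into DesignReview, so it must come first — violated.
The Sync can't start until after the Planning — holds.
Roadmap has to happen before Sync — holds.
Sync feeds into VendorCall, so it must come first — holds.
The Sync can't start until after the DesignReview — holds.
The Roadmap can't start until after the Triage — violated.

Invalid. Triage feeds into DesignReview, so it must come first.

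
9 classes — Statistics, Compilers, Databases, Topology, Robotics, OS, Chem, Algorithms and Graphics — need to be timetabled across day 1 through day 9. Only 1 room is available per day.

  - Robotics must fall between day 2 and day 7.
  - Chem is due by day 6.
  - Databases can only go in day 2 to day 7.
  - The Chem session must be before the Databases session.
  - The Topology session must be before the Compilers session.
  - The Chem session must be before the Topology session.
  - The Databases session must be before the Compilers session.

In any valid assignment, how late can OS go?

day 9

OS at day 9 is achievable: Graphics=day 8, Statistics=day 6, Topology=day 4, Algorithms=day 7, Chem=day 1, OS=day 9, Databases=day 2, Robotics=day 3, Compilers=day 5.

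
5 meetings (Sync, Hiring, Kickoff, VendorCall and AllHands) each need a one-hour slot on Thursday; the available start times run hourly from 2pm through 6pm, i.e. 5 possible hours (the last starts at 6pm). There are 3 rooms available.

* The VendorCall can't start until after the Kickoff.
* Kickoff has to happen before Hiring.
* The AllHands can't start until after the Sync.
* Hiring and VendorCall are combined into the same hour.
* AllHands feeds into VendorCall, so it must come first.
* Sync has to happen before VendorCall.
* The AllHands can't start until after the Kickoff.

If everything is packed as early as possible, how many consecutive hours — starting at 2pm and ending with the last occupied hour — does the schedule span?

3

The precedence chain requires at least 3 distinct hours.
With at most 3 per hour and 5 meetings, at least 2 hours are needed.
3 works (last occupied hour: 4pm): for example Hiring=4pm, AllHands=3pm, Kickoff=2pm, VendorCall=4pm, Sync=2pm.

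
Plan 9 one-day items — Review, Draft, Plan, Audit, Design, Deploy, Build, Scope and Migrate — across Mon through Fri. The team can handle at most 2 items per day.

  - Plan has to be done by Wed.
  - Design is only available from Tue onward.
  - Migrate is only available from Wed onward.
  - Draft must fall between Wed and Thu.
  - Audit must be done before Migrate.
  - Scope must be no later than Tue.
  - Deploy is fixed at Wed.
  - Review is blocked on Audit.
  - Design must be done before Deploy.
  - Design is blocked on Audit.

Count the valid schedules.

Splitting on Review: it can be Tue (3), Wed (6), Thu (16), Fri (26). Listing each branch's schedules as (Draft, Plan, Audit, Design, Deploy, Build, Scope, Migrate):
Review=Tue: (Thu,Wed,Mon,Tue,Wed,Thu,Mon,Fri) (Thu,Wed,Mon,Tue,Wed,Fri,Mon,Thu) (Thu,Wed,Mon,Tue,Wed,Fri,Mon,Fri) — 3.
Review=Wed: (Thu,Mon,Mon,Tue,Wed,Thu,Tue,Fri) (Thu,Mon,Mon,Tue,Wed,Fri,Tue,Thu) (Thu,Mon,Mon,Tue,Wed,Fri,Tue,Fri) (Thu,Tue,Mon,Tue,Wed,Thu,Mon,Fri) (Thu,Tue,Mon,Tue,Wed,Fri,Mon,Thu) (Thu,Tue,Mon,Tue,Wed,Fri,Mon,Fri) — 6.
Review=Thu: (Wed,Mon,Mon,Tue,Wed,Thu,Tue,Fri) (Wed,Mon,Mon,Tue,Wed,Fri,Tue,Thu) (Wed,Mon,Mon,Tue,Wed,Fri,Tue,Fri) (Wed,Tue,Mon,Tue,Wed,Thu,Mon,Fri) (Wed,Tue,Mon,Tue,Wed,Fri,Mon,Thu) (Wed,Tue,Mon,Tue,Wed,Fri,Mon,Fri) (Thu,Mon,Mon,Tue,Wed,Wed,Tue,Fri) (Thu,Mon,Mon,Tue,Wed,Fri,Tue,Wed) (Thu,Mon,Mon,Tue,Wed,Fri,Tue,Fri) (Thu,Tue,Mon,Tue,Wed,Wed,Mon,Fri) (Thu,Tue,Mon,Tue,Wed,Fri,Mon,Wed) (Thu,Tue,Mon,Tue,Wed,Fri,Mon,Fri) (Thu,Wed,Mon,Tue,Wed,Mon,Tue,Fri) (Thu,Wed,Mon,Tue,Wed,Tue,Mon,Fri) (Thu,Wed,Mon,Tue,Wed,Fri,Mon,Fri) (Thu,Wed,Mon,Tue,Wed,Fri,Tue,Fri) — 16.
Review=Fri: (Wed,Mon,Mon,Tue,Wed,Thu,Tue,Thu) (Wed,Mon,Mon,Tue,Wed,Thu,Tue,Fri) (Wed,Mon,Mon,Tue,Wed,Fri,Tue,Thu) (Wed,Tue,Mon,Tue,Wed,Thu,Mon,Thu) (Wed,Tue,Mon,Tue,Wed,Thu,Mon,Fri) (Wed,Tue,Mon,Tue,Wed,Fri,Mon,Thu) (Thu,Mon,Mon,Tue,Wed,Wed,Tue,Thu) (Thu,Mon,Mon,Tue,Wed,Wed,Tue,Fri) (Thu,Mon,Mon,Tue,Wed,Thu,Tue,Wed) (Thu,Mon,Mon,Tue,Wed,Thu,Tue,Fri) (Thu,Mon,Mon,Tue,Wed,Fri,Tue,Wed) (Thu,Mon,Mon,Tue,Wed,Fri,Tue,Thu) (Thu,Tue,Mon,Tue,Wed,Wed,Mon,Thu) (Thu,Tue,Mon,Tue,Wed,Wed,Mon,Fri) (Thu,Tue,Mon,Tue,Wed,Thu,Mon,Wed) (Thu,Tue,Mon,Tue,Wed,Thu,Mon,Fri) (Thu,Tue,Mon,Tue,Wed,Fri,Mon,Wed) (Thu,Tue,Mon,Tue,Wed,Fri,Mon,Thu) (Thu,Wed,Mon,Tue,Wed,Mon,Tue,Thu) (Thu,Wed,Mon,Tue,Wed,Mon,Tue,Fri) (Thu,Wed,Mon,Tue,Wed,Tue,Mon,Thu) (Thu,Wed,Mon,Tue,Wed,Tue,Mon,Fri) (Thu,Wed,Mon,Tue,Wed,Thu,Mon,Fri) (Thu,Wed,Mon,Tue,Wed,Thu,Tue,Fri) (Thu,Wed,Mon,Tue,Wed,Fri,Mon,Thu) (Thu,Wed,Mon,Tue,Wed,Fri,Tue,Thu) — 26.
Summing: 3 + 6 + 16 + 26 = 51.

51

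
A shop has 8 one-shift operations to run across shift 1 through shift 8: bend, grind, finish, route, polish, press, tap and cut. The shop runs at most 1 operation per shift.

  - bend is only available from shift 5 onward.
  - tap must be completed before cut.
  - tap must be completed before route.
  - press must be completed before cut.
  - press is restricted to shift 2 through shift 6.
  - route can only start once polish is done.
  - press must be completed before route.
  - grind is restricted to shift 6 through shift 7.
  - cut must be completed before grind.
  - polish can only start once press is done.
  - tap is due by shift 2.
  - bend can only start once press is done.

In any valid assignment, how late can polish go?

Precedence pushes polish to at least shift 3; downstream work caps polish at shift 7.
polish at shift 7 is achievable: route in shift 8; polish in shift 7; cut in shift 3; press in shift 2; finish in shift 4; grind in shift 6; bend in shift 5; tap in shift 1.

shift 7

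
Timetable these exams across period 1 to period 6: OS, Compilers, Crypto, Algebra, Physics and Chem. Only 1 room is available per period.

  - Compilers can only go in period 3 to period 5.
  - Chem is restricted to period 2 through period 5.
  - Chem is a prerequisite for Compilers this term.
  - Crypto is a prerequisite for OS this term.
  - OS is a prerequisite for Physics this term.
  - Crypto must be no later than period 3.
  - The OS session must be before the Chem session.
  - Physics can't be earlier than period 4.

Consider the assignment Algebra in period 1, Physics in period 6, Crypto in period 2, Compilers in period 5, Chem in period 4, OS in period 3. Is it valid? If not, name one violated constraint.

OS is a prerequisite for Physics this term — holds.
The OS session must be before the Chem session — holds.
Physics can't be earlier than period 4 — holds.
Compilers can only go in period 3 to period 5 — holds.
Crypto must be no later than period 3 — holds.
Chem is a prerequisite for Compilers this term — holds.
Crypto is a prerequisite for OS this term — holds.
Only 1 room is available per period — holds.
Chem is restricted to period 2 through period 5 — holds.

Yes, all constraints hold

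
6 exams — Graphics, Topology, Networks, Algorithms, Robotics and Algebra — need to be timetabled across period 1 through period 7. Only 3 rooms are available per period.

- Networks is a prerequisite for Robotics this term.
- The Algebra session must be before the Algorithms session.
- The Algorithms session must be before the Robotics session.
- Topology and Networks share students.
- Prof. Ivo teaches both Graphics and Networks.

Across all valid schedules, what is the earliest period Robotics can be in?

period 3

Precedence pushes Robotics to at least period 3.
Robotics at period 3 is achievable: Algorithms in period 2, Algebra in period 1, Networks in period 1, Graphics in period 2, Topology in period 2, Robotics in period 3.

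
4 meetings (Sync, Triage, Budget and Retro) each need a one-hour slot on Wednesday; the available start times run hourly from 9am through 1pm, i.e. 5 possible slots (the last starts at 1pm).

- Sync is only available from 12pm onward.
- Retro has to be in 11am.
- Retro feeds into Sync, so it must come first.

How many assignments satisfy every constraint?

Splitting on Sync: it can be 12pm (25), 1pm (25). Listing each branch's schedules as (Triage, Budget, Retro):
Sync=12pm: (9am,9am,11am) (9am,10am,11am) (9am,11am,11am) (9am,12pm,11am) (9am,1pm,11am) (10am,9am,11am) (10am,10am,11am) (10am,11am,11am) (10am,12pm,11am) (10am,1pm,11am) (11am,9am,11am) (11am,10am,11am) (11am,11am,11am) (11am,12pm,11am) (11am,1pm,11am) (12pm,9am,11am) (12pm,10am,11am) (12pm,11am,11am) (12pm,12pm,11am) (12pm,1pm,11am) (1pm,9am,11am) (1pm,10am,11am) (1pm,11am,11am) (1pm,12pm,11am) (1pm,1pm,11am) — 25.
Sync=1pm: (9am,9am,11am) (9am,10am,11am) (9am,11am,11am) (9am,12pm,11am) (9am,1pm,11am) (10am,9am,11am) (10am,10am,11am) (10am,11am,11am) (10am,12pm,11am) (10am,1pm,11am) (11am,9am,11am) (11am,10am,11am) (11am,11am,11am) (11am,12pm,11am) (11am,1pm,11am) (12pm,9am,11am) (12pm,10am,11am) (12pm,11am,11am) (12pm,12pm,11am) (12pm,1pm,11am) (1pm,9am,11am) (1pm,10am,11am) (1pm,11am,11am) (1pm,12pm,11am) (1pm,1pm,11am) — 25.
Summing: 25 + 25 = 50.

50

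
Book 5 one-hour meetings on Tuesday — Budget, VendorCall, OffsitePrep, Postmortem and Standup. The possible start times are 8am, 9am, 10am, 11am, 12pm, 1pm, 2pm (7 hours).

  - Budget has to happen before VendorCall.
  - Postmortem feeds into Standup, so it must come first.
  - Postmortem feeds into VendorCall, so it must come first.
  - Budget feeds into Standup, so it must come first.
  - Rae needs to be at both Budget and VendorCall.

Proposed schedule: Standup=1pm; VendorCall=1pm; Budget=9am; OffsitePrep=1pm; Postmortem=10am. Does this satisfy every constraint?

Yes

Postmortem feeds into Standup, so it must come first — holds.
Rae needs to be at both Budget and VendorCall — holds.
Budget feeds into Standup, so it must come first — holds.
Budget has to happen before VendorCall — holds.
Postmortem feeds into VendorCall, so it must come first — holds.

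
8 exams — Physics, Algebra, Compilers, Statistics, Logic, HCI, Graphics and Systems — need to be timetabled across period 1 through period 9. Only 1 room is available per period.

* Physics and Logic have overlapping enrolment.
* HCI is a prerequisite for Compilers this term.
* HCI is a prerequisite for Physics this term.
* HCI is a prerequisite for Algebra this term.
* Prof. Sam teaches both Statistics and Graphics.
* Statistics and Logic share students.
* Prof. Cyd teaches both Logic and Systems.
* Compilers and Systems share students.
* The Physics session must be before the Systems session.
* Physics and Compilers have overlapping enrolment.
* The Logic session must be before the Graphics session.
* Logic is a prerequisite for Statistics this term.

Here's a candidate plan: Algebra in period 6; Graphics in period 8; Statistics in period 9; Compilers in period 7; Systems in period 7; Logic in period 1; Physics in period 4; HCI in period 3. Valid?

Only 1 room is available per period — violated.
Physics and Logic have overlapping enrolment — holds.
Compilers and Systems share students — violated.
Prof. Sam teaches both Statistics and Graphics — holds.
The Physics session must be before the Systems session — holds.
HCI is a prerequisite for Algebra this term — holds.
HCI is a prerequisite for Physics this term — holds.
Statistics and Logic share students — holds.
Prof. Cyd teaches both Logic and Systems — holds.
Physics and Compilers have overlapping enrolment — holds.
Logic is a prerequisite for Statistics this term — holds.
The Logic session must be before the Graphics session — holds.
HCI is a prerequisite for Compilers this term — holds.

Invalid. Compilers and Systems share students.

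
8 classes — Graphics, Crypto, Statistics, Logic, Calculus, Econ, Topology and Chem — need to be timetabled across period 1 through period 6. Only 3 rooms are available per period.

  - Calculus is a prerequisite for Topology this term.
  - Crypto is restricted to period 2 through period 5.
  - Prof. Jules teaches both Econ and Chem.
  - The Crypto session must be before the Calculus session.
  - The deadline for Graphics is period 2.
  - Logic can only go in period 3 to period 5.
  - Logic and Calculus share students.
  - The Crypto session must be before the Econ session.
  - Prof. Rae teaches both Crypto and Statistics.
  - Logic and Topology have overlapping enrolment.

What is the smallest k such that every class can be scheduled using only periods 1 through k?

5 periods

The precedence chain requires at least 3 distinct periods.
With at most 3 per period and 8 classes, at least 3 periods are needed.
Propagating the time windows through the other constraints, Topology can't land before period 4, so the schedule must run through at least period 4.
Could 4 periods be enough, i.e. nothing placed later than period 4? No: Crypto's window within 4 periods is {period 2, period 3, period 4}; Logic's window within 4 periods is {period 3, period 4}; Topology must come after Calculus (at period 1 or later) → {period 2, period 3, period 4}; Calculus must come before Topology (at period 4 or earlier) → {period 1, period 2, period 3}; Econ must come after Crypto (at period 2 or later) → {period 3, period 4}; Crypto must come before Econ (at period 4 or earlier) → {period 2, period 3}; Calculus must come after Crypto (at period 2 or later) → {period 3}; Logic can't share with Calculus (period 3) → {period 4}; Topology can't share with Logic (period 4) → {period 2, period 3}; Topology must come after Calculus (at period 3 or later) → nothing is left.
So 4 periods is not enough.
5 works (last occupied period: period 5): for example Calculus=period 4, Econ=period 3, Chem=period 1, Topology=period 5, Crypto=period 2, Statistics=period 1, Graphics=period 1, Logic=period 3.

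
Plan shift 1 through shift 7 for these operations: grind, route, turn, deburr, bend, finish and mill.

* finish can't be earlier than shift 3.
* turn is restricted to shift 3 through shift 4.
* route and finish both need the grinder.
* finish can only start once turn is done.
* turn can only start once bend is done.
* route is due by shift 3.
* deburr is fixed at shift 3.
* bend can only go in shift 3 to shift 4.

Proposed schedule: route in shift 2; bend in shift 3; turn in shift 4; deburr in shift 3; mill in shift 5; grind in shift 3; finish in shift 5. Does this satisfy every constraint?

turn can only start once bend is done — holds.
turn is restricted to shift 3 through shift 4 — holds.
route and finish both need the grinder — holds.
bend can only go in shift 3 to shift 4 — holds.
route is due by shift 3 — holds.
deburr is fixed at shift 3 — holds.
finish can't be earlier than shift 3 — holds.
finish can only start once turn is done — holds.

Yes, all constraints hold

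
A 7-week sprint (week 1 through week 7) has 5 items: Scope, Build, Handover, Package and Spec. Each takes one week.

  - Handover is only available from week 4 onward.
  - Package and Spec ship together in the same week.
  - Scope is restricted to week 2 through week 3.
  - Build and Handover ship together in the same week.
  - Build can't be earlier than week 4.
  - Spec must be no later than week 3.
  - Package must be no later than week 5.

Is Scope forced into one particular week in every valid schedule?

Scope can be week 2 (e.g. Package in week 1; Spec in week 1; Handover in week 4; Scope in week 2; Build in week 4) or week 3 (e.g. Build -> week 4; Spec -> week 1; Scope -> week 3; Package -> week 1; Handover -> week 4).

No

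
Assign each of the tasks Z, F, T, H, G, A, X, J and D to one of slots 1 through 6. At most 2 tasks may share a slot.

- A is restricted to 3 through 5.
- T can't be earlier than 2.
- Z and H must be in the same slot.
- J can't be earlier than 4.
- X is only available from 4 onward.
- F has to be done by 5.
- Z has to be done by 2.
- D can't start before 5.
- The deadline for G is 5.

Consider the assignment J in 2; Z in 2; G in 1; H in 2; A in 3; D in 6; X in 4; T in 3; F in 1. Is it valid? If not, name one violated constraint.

No — it violates: At most 2 tasks may share a slot

The deadline for G is 5 — holds.
At most 2 tasks may share a slot — violated.
Z has to be done by 2 — holds.
F has to be done by 5 — holds.
Z and H must be in the same slot — holds.
A is restricted to 3 through 5 — holds.
D can't start before 5 — holds.
X is only available from 4 onward — holds.
J can't be earlier than 4 — violated.
T can't be earlier than 2 — holds.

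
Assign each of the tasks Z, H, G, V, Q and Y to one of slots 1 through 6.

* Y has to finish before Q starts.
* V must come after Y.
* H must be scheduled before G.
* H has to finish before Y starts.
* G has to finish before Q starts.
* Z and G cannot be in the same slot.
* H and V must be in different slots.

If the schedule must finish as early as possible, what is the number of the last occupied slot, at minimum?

3

The precedence chain requires at least 3 distinct slots.
3 works (last occupied slot: 3): for example Z in 1, G in 2, Y in 2, Q in 3, H in 1, V in 3.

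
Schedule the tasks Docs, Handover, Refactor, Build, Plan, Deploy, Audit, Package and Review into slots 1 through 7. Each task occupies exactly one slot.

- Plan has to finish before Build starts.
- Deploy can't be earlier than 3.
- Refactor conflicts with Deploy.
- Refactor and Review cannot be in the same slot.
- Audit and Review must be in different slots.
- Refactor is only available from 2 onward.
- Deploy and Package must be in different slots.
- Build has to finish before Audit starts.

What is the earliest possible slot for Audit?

Precedence pushes Audit to at least 3.
Audit at 3 is achievable: Refactor in 2, Package in 1, Review in 1, Build in 2, Handover in 1, Plan in 1, Docs in 1, Audit in 3, Deploy in 3.

3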